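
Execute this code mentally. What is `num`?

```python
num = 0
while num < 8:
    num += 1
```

Let's trace through this code step by step.

Initialize: num = 0
Entering loop: while num < 8:

After execution: num = 8
8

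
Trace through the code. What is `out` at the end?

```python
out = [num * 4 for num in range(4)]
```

Let's trace through this code step by step.

Initialize: out = [num * 4 for num in range(4)]

After execution: out = [0, 4, 8, 12]
[0, 4, 8, 12]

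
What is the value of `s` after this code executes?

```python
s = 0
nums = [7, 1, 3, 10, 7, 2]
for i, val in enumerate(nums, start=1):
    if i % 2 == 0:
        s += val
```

Let's trace through this code step by step.

Initialize: s = 0
Initialize: nums = [7, 1, 3, 10, 7, 2]
Entering loop: for i, val in enumerate(nums, start=1):

After execution: s = 13
13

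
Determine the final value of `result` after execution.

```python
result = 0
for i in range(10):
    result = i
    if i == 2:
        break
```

Let's trace through this code step by step.

Initialize: result = 0
Entering loop: for i in range(10):

After execution: result = 2
2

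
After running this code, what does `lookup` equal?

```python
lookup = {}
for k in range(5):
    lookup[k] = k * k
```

Let's trace through this code step by step.

Initialize: lookup = {}
Entering loop: for k in range(5):

After execution: lookup = {0: 0, 1: 1, 2: 4, 3: 9, 4: 16}
{0: 0, 1: 1, 2: 4, 3: 9, 4: 16}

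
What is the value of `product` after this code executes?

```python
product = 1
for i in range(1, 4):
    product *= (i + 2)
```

Let's trace through this code step by step.

Initialize: product = 1
Entering loop: for i in range(1, 4):

After execution: product = 60
60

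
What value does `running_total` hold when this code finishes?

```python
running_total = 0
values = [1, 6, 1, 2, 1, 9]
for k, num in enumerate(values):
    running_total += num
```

Let's trace through this code step by step.

Initialize: running_total = 0
Initialize: values = [1, 6, 1, 2, 1, 9]
Entering loop: for k, num in enumerate(values):

After execution: running_total = 20
20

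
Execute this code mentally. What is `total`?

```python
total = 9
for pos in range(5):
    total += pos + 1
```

Let's trace through this code step by step.

Initialize: total = 9
Entering loop: for pos in range(5):

After execution: total = 24
24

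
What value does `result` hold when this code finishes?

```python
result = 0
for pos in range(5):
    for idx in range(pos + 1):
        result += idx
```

Let's trace through this code step by step.

Initialize: result = 0
Entering loop: for pos in range(5):

After execution: result = 20
20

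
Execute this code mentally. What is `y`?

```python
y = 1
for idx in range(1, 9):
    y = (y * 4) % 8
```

Let's trace through this code step by step.

Initialize: y = 1
Entering loop: for idx in range(1, 9):

After execution: y = 0
0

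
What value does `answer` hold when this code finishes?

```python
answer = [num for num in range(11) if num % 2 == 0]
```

Let's trace through this code step by step.

Initialize: answer = [num for num in range(11) if num % 2 == 0]

After execution: answer = [0, 2, 4, 6, 8, 10]
[0, 2, 4, 6, 8, 10]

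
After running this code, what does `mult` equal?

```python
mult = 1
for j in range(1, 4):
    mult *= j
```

Let's trace through this code step by step.

Initialize: mult = 1
Entering loop: for j in range(1, 4):

After execution: mult = 6
6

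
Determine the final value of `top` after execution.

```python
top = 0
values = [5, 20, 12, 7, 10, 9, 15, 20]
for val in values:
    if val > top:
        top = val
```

Let's trace through this code step by step.

Initialize: top = 0
Initialize: values = [5, 20, 12, 7, 10, 9, 15, 20]
Entering loop: for val in values:

After execution: top = 20
20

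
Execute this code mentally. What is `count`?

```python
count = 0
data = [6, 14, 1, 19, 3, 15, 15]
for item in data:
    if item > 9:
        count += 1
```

Let's trace through this code step by step.

Initialize: count = 0
Initialize: data = [6, 14, 1, 19, 3, 15, 15]
Entering loop: for item in data:

After execution: count = 4
4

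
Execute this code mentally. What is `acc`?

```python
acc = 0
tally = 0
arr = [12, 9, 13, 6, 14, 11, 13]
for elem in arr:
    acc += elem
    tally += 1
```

Let's trace through this code step by step.

Initialize: acc = 0
Initialize: tally = 0
Initialize: arr = [12, 9, 13, 6, 14, 11, 13]
Entering loop: for elem in arr:

After execution: acc = 78
78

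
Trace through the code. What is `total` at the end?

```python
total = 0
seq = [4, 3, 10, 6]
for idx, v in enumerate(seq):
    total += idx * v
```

Let's trace through this code step by step.

Initialize: total = 0
Initialize: seq = [4, 3, 10, 6]
Entering loop: for idx, v in enumerate(seq):

After execution: total = 41
41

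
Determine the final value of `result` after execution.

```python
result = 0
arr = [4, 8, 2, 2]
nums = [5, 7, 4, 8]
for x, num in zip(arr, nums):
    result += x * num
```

Let's trace through this code step by step.

Initialize: result = 0
Initialize: arr = [4, 8, 2, 2]
Initialize: nums = [5, 7, 4, 8]
Entering loop: for x, num in zip(arr, nums):

After execution: result = 100
100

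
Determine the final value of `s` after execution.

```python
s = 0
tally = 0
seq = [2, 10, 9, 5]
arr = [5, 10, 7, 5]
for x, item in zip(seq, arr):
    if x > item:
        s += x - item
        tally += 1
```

Let's trace through this code step by step.

Initialize: s = 0
Initialize: tally = 0
Initialize: seq = [2, 10, 9, 5]
Initialize: arr = [5, 10, 7, 5]
Entering loop: for x, item in zip(seq, arr):

After execution: s = 2
2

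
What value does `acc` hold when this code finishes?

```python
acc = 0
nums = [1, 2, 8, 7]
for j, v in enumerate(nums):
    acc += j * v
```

Let's trace through this code step by step.

Initialize: acc = 0
Initialize: nums = [1, 2, 8, 7]
Entering loop: for j, v in enumerate(nums):

After execution: acc = 39
39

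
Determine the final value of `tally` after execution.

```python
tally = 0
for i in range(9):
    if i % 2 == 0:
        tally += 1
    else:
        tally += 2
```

Let's trace through this code step by step.

Initialize: tally = 0
Entering loop: for i in range(9):

After execution: tally = 13
13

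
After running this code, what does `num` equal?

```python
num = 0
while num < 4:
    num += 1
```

Let's trace through this code step by step.

Initialize: num = 0
Entering loop: while num < 4:

After execution: num = 4
4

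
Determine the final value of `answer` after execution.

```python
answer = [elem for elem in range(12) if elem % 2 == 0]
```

Let's trace through this code step by step.

Initialize: answer = [elem for elem in range(12) if elem % 2 == 0]

After execution: answer = [0, 2, 4, 6, 8, 10]
[0, 2, 4, 6, 8, 10]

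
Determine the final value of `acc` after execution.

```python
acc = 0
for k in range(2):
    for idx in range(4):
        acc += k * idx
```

Let's trace through this code step by step.

Initialize: acc = 0
Entering loop: for k in range(2):

After execution: acc = 6
6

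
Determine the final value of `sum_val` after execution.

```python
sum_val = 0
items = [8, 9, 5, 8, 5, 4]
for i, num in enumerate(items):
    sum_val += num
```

Let's trace through this code step by step.

Initialize: sum_val = 0
Initialize: items = [8, 9, 5, 8, 5, 4]
Entering loop: for i, num in enumerate(items):

After execution: sum_val = 39
39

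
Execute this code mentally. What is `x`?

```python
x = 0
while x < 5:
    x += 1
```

Let's trace through this code step by step.

Initialize: x = 0
Entering loop: while x < 5:

After execution: x = 5
5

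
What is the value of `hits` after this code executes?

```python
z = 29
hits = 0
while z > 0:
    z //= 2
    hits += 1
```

Let's trace through this code step by step.

Initialize: z = 29
Initialize: hits = 0
Entering loop: while z > 0:

After execution: hits = 5
5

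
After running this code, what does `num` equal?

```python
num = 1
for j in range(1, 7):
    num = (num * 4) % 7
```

Let's trace through this code step by step.

Initialize: num = 1
Entering loop: for j in range(1, 7):

After execution: num = 1
1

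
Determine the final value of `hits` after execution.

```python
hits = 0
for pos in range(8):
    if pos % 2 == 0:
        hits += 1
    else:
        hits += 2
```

Let's trace through this code step by step.

Initialize: hits = 0
Entering loop: for pos in range(8):

After execution: hits = 12
12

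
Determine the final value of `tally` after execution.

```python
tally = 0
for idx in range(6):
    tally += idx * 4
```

Let's trace through this code step by step.

Initialize: tally = 0
Entering loop: for idx in range(6):

After execution: tally = 60
60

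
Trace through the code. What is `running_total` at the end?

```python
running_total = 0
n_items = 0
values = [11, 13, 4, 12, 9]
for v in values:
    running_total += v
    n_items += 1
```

Let's trace through this code step by step.

Initialize: running_total = 0
Initialize: n_items = 0
Initialize: values = [11, 13, 4, 12, 9]
Entering loop: for v in values:

After execution: running_total = 49
49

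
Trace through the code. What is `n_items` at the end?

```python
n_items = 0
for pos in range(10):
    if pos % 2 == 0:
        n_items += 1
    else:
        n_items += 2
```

Let's trace through this code step by step.

Initialize: n_items = 0
Entering loop: for pos in range(10):

After execution: n_items = 15
15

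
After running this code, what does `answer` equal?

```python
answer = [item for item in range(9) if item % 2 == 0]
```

Let's trace through this code step by step.

Initialize: answer = [item for item in range(9) if item % 2 == 0]

After execution: answer = [0, 2, 4, 6, 8]
[0, 2, 4, 6, 8]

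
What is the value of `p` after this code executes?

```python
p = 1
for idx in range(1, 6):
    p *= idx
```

Let's trace through this code step by step.

Initialize: p = 1
Entering loop: for idx in range(1, 6):

After execution: p = 120
120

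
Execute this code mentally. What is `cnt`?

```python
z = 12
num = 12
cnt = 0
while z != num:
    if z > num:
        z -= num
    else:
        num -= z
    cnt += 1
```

Let's trace through this code step by step.

Initialize: z = 12
Initialize: num = 12
Initialize: cnt = 0
Entering loop: while z != num:

After execution: cnt = 0
0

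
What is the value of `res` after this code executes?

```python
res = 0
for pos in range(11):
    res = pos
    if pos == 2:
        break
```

Let's trace through this code step by step.

Initialize: res = 0
Entering loop: for pos in range(11):

After execution: res = 2
2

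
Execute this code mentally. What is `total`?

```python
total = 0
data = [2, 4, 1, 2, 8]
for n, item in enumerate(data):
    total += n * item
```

Let's trace through this code step by step.

Initialize: total = 0
Initialize: data = [2, 4, 1, 2, 8]
Entering loop: for n, item in enumerate(data):

After execution: total = 44
44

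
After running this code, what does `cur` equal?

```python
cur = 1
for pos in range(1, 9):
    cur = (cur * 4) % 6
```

Let's trace through this code step by step.

Initialize: cur = 1
Entering loop: for pos in range(1, 9):

After execution: cur = 4
4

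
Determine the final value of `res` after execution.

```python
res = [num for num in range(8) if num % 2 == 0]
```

Let's trace through this code step by step.

Initialize: res = [num for num in range(8) if num % 2 == 0]

After execution: res = [0, 2, 4, 6]
[0, 2, 4, 6]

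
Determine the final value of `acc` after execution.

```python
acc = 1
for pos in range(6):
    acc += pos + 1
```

Let's trace through this code step by step.

Initialize: acc = 1
Entering loop: for pos in range(6):

After execution: acc = 22
22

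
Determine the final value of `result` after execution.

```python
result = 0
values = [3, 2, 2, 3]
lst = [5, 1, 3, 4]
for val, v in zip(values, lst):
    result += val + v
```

Let's trace through this code step by step.

Initialize: result = 0
Initialize: values = [3, 2, 2, 3]
Initialize: lst = [5, 1, 3, 4]
Entering loop: for val, v in zip(values, lst):

After execution: result = 23
23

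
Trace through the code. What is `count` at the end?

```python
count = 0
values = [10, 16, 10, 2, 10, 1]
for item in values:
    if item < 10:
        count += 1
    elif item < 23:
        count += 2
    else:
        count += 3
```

Let's trace through this code step by step.

Initialize: count = 0
Initialize: values = [10, 16, 10, 2, 10, 1]
Entering loop: for item in values:

After execution: count = 10
10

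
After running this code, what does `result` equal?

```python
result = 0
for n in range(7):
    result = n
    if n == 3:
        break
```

Let's trace through this code step by step.

Initialize: result = 0
Entering loop: for n in range(7):

After execution: result = 3
3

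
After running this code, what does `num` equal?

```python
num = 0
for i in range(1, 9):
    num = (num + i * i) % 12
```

Let's trace through this code step by step.

Initialize: num = 0
Entering loop: for i in range(1, 9):

After execution: num = 0
0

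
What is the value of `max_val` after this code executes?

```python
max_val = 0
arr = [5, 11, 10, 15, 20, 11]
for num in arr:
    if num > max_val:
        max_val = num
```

Let's trace through this code step by step.

Initialize: max_val = 0
Initialize: arr = [5, 11, 10, 15, 20, 11]
Entering loop: for num in arr:

After execution: max_val = 20
20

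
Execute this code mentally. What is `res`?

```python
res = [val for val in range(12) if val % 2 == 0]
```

Let's trace through this code step by step.

Initialize: res = [val for val in range(12) if val % 2 == 0]

After execution: res = [0, 2, 4, 6, 8, 10]
[0, 2, 4, 6, 8, 10]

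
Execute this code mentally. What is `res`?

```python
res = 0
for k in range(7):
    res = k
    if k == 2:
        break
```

Let's trace through this code step by step.

Initialize: res = 0
Entering loop: for k in range(7):

After execution: res = 2
2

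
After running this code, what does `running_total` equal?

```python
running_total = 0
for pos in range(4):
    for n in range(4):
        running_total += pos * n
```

Let's trace through this code step by step.

Initialize: running_total = 0
Entering loop: for pos in range(4):

After execution: running_total = 36
36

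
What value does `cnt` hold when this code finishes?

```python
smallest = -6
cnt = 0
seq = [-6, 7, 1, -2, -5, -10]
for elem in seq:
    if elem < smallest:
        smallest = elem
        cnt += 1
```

Let's trace through this code step by step.

Initialize: smallest = -6
Initialize: cnt = 0
Initialize: seq = [-6, 7, 1, -2, -5, -10]
Entering loop: for elem in seq:

After execution: cnt = 1
1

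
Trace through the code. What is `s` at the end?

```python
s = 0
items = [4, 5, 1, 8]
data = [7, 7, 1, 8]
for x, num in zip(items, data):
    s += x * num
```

Let's trace through this code step by step.

Initialize: s = 0
Initialize: items = [4, 5, 1, 8]
Initialize: data = [7, 7, 1, 8]
Entering loop: for x, num in zip(items, data):

After execution: s = 128
128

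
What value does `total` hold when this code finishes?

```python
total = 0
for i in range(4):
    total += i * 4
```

Let's trace through this code step by step.

Initialize: total = 0
Entering loop: for i in range(4):

After execution: total = 24
24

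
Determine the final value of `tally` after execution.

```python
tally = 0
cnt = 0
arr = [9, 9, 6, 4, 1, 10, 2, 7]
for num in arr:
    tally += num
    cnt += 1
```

Let's trace through this code step by step.

Initialize: tally = 0
Initialize: cnt = 0
Initialize: arr = [9, 9, 6, 4, 1, 10, 2, 7]
Entering loop: for num in arr:

After execution: tally = 48
48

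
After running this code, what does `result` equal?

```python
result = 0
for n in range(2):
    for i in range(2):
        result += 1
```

Let's trace through this code step by step.

Initialize: result = 0
Entering loop: for n in range(2):

After execution: result = 4
4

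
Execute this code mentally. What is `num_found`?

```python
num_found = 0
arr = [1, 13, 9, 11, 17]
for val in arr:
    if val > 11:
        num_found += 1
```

Let's trace through this code step by step.

Initialize: num_found = 0
Initialize: arr = [1, 13, 9, 11, 17]
Entering loop: for val in arr:

After execution: num_found = 2
2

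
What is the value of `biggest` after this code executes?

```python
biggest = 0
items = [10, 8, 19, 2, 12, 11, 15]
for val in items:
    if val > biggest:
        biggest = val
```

Let's trace through this code step by step.

Initialize: biggest = 0
Initialize: items = [10, 8, 19, 2, 12, 11, 15]
Entering loop: for val in items:

After execution: biggest = 19
19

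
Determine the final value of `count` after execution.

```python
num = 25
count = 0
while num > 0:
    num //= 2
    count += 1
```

Let's trace through this code step by step.

Initialize: num = 25
Initialize: count = 0
Entering loop: while num > 0:

After execution: count = 5
5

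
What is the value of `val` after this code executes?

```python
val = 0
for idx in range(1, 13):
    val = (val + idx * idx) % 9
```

Let's trace through this code step by step.

Initialize: val = 0
Entering loop: for idx in range(1, 13):

After execution: val = 2
2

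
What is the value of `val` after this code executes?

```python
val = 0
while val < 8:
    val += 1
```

Let's trace through this code step by step.

Initialize: val = 0
Entering loop: while val < 8:

After execution: val = 8
8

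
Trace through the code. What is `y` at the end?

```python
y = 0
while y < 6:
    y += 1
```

Let's trace through this code step by step.

Initialize: y = 0
Entering loop: while y < 6:

After execution: y = 6
6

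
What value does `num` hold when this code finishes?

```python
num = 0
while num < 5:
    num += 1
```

Let's trace through this code step by step.

Initialize: num = 0
Entering loop: while num < 5:

After execution: num = 5
5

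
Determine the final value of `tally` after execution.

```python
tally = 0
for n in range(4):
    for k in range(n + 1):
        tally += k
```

Let's trace through this code step by step.

Initialize: tally = 0
Entering loop: for n in range(4):

After execution: tally = 10
10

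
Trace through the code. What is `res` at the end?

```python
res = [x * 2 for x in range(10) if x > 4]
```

Let's trace through this code step by step.

Initialize: res = [x * 2 for x in range(10) if x > 4]

After execution: res = [10, 12, 14, 16, 18]
[10, 12, 14, 16, 18]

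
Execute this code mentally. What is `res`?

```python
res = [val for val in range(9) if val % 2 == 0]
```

Let's trace through this code step by step.

Initialize: res = [val for val in range(9) if val % 2 == 0]

After execution: res = [0, 2, 4, 6, 8]
[0, 2, 4, 6, 8]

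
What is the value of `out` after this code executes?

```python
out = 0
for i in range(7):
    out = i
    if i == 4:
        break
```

Let's trace through this code step by step.

Initialize: out = 0
Entering loop: for i in range(7):

After execution: out = 4
4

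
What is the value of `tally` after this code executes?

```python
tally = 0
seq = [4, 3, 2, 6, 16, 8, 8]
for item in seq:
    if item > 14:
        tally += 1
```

Let's trace through this code step by step.

Initialize: tally = 0
Initialize: seq = [4, 3, 2, 6, 16, 8, 8]
Entering loop: for item in seq:

After execution: tally = 1
1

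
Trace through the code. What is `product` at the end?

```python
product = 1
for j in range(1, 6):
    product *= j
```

Let's trace through this code step by step.

Initialize: product = 1
Entering loop: for j in range(1, 6):

After execution: product = 120
120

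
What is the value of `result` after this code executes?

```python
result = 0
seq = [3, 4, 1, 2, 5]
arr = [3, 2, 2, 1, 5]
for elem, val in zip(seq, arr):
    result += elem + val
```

Let's trace through this code step by step.

Initialize: result = 0
Initialize: seq = [3, 4, 1, 2, 5]
Initialize: arr = [3, 2, 2, 1, 5]
Entering loop: for elem, val in zip(seq, arr):

After execution: result = 28
28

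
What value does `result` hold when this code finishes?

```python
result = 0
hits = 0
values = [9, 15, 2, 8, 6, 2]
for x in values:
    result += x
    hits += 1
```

Let's trace through this code step by step.

Initialize: result = 0
Initialize: hits = 0
Initialize: values = [9, 15, 2, 8, 6, 2]
Entering loop: for x in values:

After execution: result = 42
42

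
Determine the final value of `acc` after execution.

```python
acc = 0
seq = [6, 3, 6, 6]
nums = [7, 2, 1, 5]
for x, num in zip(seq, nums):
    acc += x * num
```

Let's trace through this code step by step.

Initialize: acc = 0
Initialize: seq = [6, 3, 6, 6]
Initialize: nums = [7, 2, 1, 5]
Entering loop: for x, num in zip(seq, nums):

After execution: acc = 84
84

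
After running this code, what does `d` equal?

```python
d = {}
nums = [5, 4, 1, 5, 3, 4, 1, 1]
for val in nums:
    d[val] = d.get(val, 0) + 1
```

Let's trace through this code step by step.

Initialize: d = {}
Initialize: nums = [5, 4, 1, 5, 3, 4, 1, 1]
Entering loop: for val in nums:

After execution: d = {5: 2, 4: 2, 1: 3, 3: 1}
{5: 2, 4: 2, 1: 3, 3: 1}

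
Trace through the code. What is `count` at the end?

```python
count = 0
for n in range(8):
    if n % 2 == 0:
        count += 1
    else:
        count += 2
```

Let's trace through this code step by step.

Initialize: count = 0
Entering loop: for n in range(8):

After execution: count = 12
12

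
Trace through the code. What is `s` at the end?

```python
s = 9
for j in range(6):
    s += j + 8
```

Let's trace through this code step by step.

Initialize: s = 9
Entering loop: for j in range(6):

After execution: s = 72
72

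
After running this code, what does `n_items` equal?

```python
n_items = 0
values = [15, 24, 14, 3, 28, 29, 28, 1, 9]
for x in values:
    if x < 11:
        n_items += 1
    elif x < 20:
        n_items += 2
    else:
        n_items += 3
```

Let's trace through this code step by step.

Initialize: n_items = 0
Initialize: values = [15, 24, 14, 3, 28, 29, 28, 1, 9]
Entering loop: for x in values:

After execution: n_items = 19
19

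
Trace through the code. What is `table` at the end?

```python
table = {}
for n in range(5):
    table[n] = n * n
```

Let's trace through this code step by step.

Initialize: table = {}
Entering loop: for n in range(5):

After execution: table = {0: 0, 1: 1, 2: 4, 3: 9, 4: 16}
{0: 0, 1: 1, 2: 4, 3: 9, 4: 16}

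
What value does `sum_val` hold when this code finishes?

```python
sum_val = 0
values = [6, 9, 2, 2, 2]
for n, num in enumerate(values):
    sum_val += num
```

Let's trace through this code step by step.

Initialize: sum_val = 0
Initialize: values = [6, 9, 2, 2, 2]
Entering loop: for n, num in enumerate(values):

After execution: sum_val = 21
21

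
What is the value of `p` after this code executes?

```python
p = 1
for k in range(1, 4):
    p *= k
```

Let's trace through this code step by step.

Initialize: p = 1
Entering loop: for k in range(1, 4):

After execution: p = 6
6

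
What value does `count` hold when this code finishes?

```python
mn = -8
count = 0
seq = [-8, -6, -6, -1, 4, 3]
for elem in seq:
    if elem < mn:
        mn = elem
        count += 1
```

Let's trace through this code step by step.

Initialize: mn = -8
Initialize: count = 0
Initialize: seq = [-8, -6, -6, -1, 4, 3]
Entering loop: for elem in seq:

After execution: count = 0
0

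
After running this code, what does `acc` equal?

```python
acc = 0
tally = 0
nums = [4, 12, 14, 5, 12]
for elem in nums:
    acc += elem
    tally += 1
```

Let's trace through this code step by step.

Initialize: acc = 0
Initialize: tally = 0
Initialize: nums = [4, 12, 14, 5, 12]
Entering loop: for elem in nums:

After execution: acc = 47
47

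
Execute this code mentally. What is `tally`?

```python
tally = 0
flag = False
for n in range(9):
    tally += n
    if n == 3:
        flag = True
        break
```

Let's trace through this code step by step.

Initialize: tally = 0
Initialize: flag = False
Entering loop: for n in range(9):

After execution: tally = 6
6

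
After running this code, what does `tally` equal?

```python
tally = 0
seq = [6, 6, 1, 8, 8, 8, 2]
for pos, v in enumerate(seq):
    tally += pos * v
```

Let's trace through this code step by step.

Initialize: tally = 0
Initialize: seq = [6, 6, 1, 8, 8, 8, 2]
Entering loop: for pos, v in enumerate(seq):

After execution: tally = 116
116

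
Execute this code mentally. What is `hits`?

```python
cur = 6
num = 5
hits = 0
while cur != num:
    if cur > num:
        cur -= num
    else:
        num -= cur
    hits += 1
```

Let's trace through this code step by step.

Initialize: cur = 6
Initialize: num = 5
Initialize: hits = 0
Entering loop: while cur != num:

After execution: hits = 5
5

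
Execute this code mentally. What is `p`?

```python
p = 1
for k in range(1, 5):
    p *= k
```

Let's trace through this code step by step.

Initialize: p = 1
Entering loop: for k in range(1, 5):

After execution: p = 24
24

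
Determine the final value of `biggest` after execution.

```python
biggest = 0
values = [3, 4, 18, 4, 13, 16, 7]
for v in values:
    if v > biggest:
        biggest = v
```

Let's trace through this code step by step.

Initialize: biggest = 0
Initialize: values = [3, 4, 18, 4, 13, 16, 7]
Entering loop: for v in values:

After execution: biggest = 18
18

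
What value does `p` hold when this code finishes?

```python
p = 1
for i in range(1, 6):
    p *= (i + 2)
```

Let's trace through this code step by step.

Initialize: p = 1
Entering loop: for i in range(1, 6):

After execution: p = 2520
2520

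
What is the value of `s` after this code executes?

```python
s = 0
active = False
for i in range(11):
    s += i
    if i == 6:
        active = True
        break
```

Let's trace through this code step by step.

Initialize: s = 0
Initialize: active = False
Entering loop: for i in range(11):

After execution: s = 21
21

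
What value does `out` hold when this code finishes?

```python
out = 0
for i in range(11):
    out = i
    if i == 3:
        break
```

Let's trace through this code step by step.

Initialize: out = 0
Entering loop: for i in range(11):

After execution: out = 3
3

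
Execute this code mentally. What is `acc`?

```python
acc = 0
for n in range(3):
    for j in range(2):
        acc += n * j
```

Let's trace through this code step by step.

Initialize: acc = 0
Entering loop: for n in range(3):

After execution: acc = 3
3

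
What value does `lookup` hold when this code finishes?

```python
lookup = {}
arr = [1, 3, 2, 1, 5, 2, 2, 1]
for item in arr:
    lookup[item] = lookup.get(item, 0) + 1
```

Let's trace through this code step by step.

Initialize: lookup = {}
Initialize: arr = [1, 3, 2, 1, 5, 2, 2, 1]
Entering loop: for item in arr:

After execution: lookup = {1: 3, 3: 1, 2: 3, 5: 1}
{1: 3, 3: 1, 2: 3, 5: 1}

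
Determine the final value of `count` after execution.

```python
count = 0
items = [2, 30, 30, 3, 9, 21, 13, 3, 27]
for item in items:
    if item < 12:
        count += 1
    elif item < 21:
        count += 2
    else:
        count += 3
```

Let's trace through this code step by step.

Initialize: count = 0
Initialize: items = [2, 30, 30, 3, 9, 21, 13, 3, 27]
Entering loop: for item in items:

After execution: count = 18
18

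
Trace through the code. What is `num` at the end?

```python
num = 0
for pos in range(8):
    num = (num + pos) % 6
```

Let's trace through this code step by step.

Initialize: num = 0
Entering loop: for pos in range(8):

After execution: num = 4
4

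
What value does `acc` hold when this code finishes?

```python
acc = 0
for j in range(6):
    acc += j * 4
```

Let's trace through this code step by step.

Initialize: acc = 0
Entering loop: for j in range(6):

After execution: acc = 60
60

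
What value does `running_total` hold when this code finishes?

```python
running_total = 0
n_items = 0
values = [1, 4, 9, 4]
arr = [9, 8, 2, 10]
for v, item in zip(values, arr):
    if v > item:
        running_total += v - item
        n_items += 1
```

Let's trace through this code step by step.

Initialize: running_total = 0
Initialize: n_items = 0
Initialize: values = [1, 4, 9, 4]
Initialize: arr = [9, 8, 2, 10]
Entering loop: for v, item in zip(values, arr):

After execution: running_total = 7
7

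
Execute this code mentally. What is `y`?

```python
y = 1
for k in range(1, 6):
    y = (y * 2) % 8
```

Let's trace through this code step by step.

Initialize: y = 1
Entering loop: for k in range(1, 6):

After execution: y = 0
0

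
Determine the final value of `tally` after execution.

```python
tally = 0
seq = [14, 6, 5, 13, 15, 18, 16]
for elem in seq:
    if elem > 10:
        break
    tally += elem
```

Let's trace through this code step by step.

Initialize: tally = 0
Initialize: seq = [14, 6, 5, 13, 15, 18, 16]
Entering loop: for elem in seq:

After execution: tally = 0
0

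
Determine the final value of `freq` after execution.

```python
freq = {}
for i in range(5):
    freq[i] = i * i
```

Let's trace through this code step by step.

Initialize: freq = {}
Entering loop: for i in range(5):

After execution: freq = {0: 0, 1: 1, 2: 4, 3: 9, 4: 16}
{0: 0, 1: 1, 2: 4, 3: 9, 4: 16}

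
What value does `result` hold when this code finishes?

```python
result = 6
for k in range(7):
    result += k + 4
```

Let's trace through this code step by step.

Initialize: result = 6
Entering loop: for k in range(7):

After execution: result = 55
55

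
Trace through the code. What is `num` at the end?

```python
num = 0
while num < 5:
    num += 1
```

Let's trace through this code step by step.

Initialize: num = 0
Entering loop: while num < 5:

After execution: num = 5
5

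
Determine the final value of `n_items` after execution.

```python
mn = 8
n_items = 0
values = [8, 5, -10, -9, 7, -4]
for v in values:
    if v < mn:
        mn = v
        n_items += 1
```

Let's trace through this code step by step.

Initialize: mn = 8
Initialize: n_items = 0
Initialize: values = [8, 5, -10, -9, 7, -4]
Entering loop: for v in values:

After execution: n_items = 2
2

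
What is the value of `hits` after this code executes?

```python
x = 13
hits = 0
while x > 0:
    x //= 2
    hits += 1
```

Let's trace through this code step by step.

Initialize: x = 13
Initialize: hits = 0
Entering loop: while x > 0:

After execution: hits = 4
4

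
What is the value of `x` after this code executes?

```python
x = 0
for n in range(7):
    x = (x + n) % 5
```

Let's trace through this code step by step.

Initialize: x = 0
Entering loop: for n in range(7):

After execution: x = 1
1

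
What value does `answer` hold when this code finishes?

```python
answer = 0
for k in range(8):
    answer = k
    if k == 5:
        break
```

Let's trace through this code step by step.

Initialize: answer = 0
Entering loop: for k in range(8):

After execution: answer = 5
5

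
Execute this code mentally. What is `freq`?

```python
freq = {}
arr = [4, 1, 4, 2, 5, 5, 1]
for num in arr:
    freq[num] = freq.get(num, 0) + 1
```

Let's trace through this code step by step.

Initialize: freq = {}
Initialize: arr = [4, 1, 4, 2, 5, 5, 1]
Entering loop: for num in arr:

After execution: freq = {4: 2, 1: 2, 2: 1, 5: 2}
{4: 2, 1: 2, 2: 1, 5: 2}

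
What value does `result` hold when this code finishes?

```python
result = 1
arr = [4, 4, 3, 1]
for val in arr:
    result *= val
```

Let's trace through this code step by step.

Initialize: result = 1
Initialize: arr = [4, 4, 3, 1]
Entering loop: for val in arr:

After execution: result = 48
48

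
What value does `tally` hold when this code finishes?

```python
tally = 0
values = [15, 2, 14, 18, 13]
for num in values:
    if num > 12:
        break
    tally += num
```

Let's trace through this code step by step.

Initialize: tally = 0
Initialize: values = [15, 2, 14, 18, 13]
Entering loop: for num in values:

After execution: tally = 0
0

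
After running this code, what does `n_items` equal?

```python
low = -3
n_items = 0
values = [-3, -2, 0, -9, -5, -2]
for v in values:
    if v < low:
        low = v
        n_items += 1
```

Let's trace through this code step by step.

Initialize: low = -3
Initialize: n_items = 0
Initialize: values = [-3, -2, 0, -9, -5, -2]
Entering loop: for v in values:

After execution: n_items = 1
1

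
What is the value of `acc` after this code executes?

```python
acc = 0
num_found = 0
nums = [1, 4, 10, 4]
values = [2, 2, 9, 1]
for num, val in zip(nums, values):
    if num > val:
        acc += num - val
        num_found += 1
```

Let's trace through this code step by step.

Initialize: acc = 0
Initialize: num_found = 0
Initialize: nums = [1, 4, 10, 4]
Initialize: values = [2, 2, 9, 1]
Entering loop: for num, val in zip(nums, values):

After execution: acc = 6
6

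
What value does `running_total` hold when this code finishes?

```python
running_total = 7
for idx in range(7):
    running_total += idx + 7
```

Let's trace through this code step by step.

Initialize: running_total = 7
Entering loop: for idx in range(7):

After execution: running_total = 77
77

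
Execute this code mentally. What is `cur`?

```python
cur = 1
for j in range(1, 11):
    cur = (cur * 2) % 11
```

Let's trace through this code step by step.

Initialize: cur = 1
Entering loop: for j in range(1, 11):

After execution: cur = 1
1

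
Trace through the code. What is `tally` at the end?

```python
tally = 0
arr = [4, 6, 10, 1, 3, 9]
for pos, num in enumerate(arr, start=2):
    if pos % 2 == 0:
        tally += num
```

Let's trace through this code step by step.

Initialize: tally = 0
Initialize: arr = [4, 6, 10, 1, 3, 9]
Entering loop: for pos, num in enumerate(arr, start=2):

After execution: tally = 17
17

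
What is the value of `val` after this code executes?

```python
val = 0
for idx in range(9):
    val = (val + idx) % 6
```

Let's trace through this code step by step.

Initialize: val = 0
Entering loop: for idx in range(9):

After execution: val = 0
0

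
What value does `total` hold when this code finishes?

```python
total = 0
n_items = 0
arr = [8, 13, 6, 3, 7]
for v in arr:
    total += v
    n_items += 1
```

Let's trace through this code step by step.

Initialize: total = 0
Initialize: n_items = 0
Initialize: arr = [8, 13, 6, 3, 7]
Entering loop: for v in arr:

After execution: total = 37
37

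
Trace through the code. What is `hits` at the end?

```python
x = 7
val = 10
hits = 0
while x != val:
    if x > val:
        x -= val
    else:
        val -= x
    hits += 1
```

Let's trace through this code step by step.

Initialize: x = 7
Initialize: val = 10
Initialize: hits = 0
Entering loop: while x != val:

After execution: hits = 5
5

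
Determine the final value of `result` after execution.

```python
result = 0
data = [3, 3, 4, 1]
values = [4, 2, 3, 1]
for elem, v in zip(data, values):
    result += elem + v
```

Let's trace through this code step by step.

Initialize: result = 0
Initialize: data = [3, 3, 4, 1]
Initialize: values = [4, 2, 3, 1]
Entering loop: for elem, v in zip(data, values):

After execution: result = 21
21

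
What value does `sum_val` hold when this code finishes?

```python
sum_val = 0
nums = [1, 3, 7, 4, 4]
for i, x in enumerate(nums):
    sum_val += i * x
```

Let's trace through this code step by step.

Initialize: sum_val = 0
Initialize: nums = [1, 3, 7, 4, 4]
Entering loop: for i, x in enumerate(nums):

After execution: sum_val = 45
45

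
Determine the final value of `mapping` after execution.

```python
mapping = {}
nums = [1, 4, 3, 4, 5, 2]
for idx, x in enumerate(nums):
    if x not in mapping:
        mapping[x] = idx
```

Let's trace through this code step by step.

Initialize: mapping = {}
Initialize: nums = [1, 4, 3, 4, 5, 2]
Entering loop: for idx, x in enumerate(nums):

After execution: mapping = {1: 0, 4: 1, 3: 2, 5: 4, 2: 5}
{1: 0, 4: 1, 3: 2, 5: 4, 2: 5}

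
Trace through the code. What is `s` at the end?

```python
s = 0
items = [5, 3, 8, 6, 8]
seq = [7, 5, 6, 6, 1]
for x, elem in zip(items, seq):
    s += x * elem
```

Let's trace through this code step by step.

Initialize: s = 0
Initialize: items = [5, 3, 8, 6, 8]
Initialize: seq = [7, 5, 6, 6, 1]
Entering loop: for x, elem in zip(items, seq):

After execution: s = 142
142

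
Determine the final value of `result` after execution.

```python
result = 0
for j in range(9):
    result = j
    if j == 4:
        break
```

Let's trace through this code step by step.

Initialize: result = 0
Entering loop: for j in range(9):

After execution: result = 4
4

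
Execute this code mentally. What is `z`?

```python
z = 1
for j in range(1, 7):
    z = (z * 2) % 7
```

Let's trace through this code step by step.

Initialize: z = 1
Entering loop: for j in range(1, 7):

After execution: z = 1
1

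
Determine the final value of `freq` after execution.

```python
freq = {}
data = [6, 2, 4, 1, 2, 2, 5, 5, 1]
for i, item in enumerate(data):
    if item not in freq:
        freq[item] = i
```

Let's trace through this code step by step.

Initialize: freq = {}
Initialize: data = [6, 2, 4, 1, 2, 2, 5, 5, 1]
Entering loop: for i, item in enumerate(data):

After execution: freq = {6: 0, 2: 1, 4: 2, 1: 3, 5: 6}
{6: 0, 2: 1, 4: 2, 1: 3, 5: 6}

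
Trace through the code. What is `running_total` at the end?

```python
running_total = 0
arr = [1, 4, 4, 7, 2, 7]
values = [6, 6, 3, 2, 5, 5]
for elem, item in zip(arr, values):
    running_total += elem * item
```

Let's trace through this code step by step.

Initialize: running_total = 0
Initialize: arr = [1, 4, 4, 7, 2, 7]
Initialize: values = [6, 6, 3, 2, 5, 5]
Entering loop: for elem, item in zip(arr, values):

After execution: running_total = 101
101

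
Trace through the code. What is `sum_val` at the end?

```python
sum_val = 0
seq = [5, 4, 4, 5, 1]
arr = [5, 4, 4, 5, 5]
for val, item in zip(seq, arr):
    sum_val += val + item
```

Let's trace through this code step by step.

Initialize: sum_val = 0
Initialize: seq = [5, 4, 4, 5, 1]
Initialize: arr = [5, 4, 4, 5, 5]
Entering loop: for val, item in zip(seq, arr):

After execution: sum_val = 42
42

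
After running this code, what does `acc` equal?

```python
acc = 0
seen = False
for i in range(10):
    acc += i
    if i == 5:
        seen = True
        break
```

Let's trace through this code step by step.

Initialize: acc = 0
Initialize: seen = False
Entering loop: for i in range(10):

After execution: acc = 15
15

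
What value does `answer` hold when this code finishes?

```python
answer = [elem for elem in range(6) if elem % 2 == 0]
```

Let's trace through this code step by step.

Initialize: answer = [elem for elem in range(6) if elem % 2 == 0]

After execution: answer = [0, 2, 4]
[0, 2, 4]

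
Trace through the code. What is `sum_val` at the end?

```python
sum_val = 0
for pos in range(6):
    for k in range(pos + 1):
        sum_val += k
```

Let's trace through this code step by step.

Initialize: sum_val = 0
Entering loop: for pos in range(6):

After execution: sum_val = 35
35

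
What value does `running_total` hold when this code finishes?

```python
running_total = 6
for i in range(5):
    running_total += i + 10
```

Let's trace through this code step by step.

Initialize: running_total = 6
Entering loop: for i in range(5):

After execution: running_total = 66
66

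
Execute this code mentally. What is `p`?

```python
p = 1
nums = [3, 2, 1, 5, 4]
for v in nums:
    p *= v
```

Let's trace through this code step by step.

Initialize: p = 1
Initialize: nums = [3, 2, 1, 5, 4]
Entering loop: for v in nums:

After execution: p = 120
120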